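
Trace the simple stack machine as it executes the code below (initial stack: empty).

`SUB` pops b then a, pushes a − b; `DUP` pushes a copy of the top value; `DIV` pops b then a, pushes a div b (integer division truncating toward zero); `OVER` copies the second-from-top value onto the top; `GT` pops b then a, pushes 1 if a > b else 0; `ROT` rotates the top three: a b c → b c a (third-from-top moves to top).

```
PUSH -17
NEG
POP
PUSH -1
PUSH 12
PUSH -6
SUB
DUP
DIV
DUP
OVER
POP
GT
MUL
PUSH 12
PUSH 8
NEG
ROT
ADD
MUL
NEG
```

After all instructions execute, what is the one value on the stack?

PUSH -17 -> [-17]
NEG      -> [17]
POP      -> []
PUSH -1  -> [-1]
PUSH 12  -> [-1, 12]
PUSH -6  -> [-1, 12, -6]
SUB      -> [-1, 18]
DUP      -> [-1, 18, 18]
DIV      -> [-1, 1]
DUP      -> [-1, 1, 1]
OVER     -> [-1, 1, 1, 1]
POP      -> [-1, 1, 1]
GT       -> [-1, 0]
MUL      -> [0]
PUSH 12  -> [0, 12]
PUSH 8   -> [0, 12, 8]
NEG      -> [0, 12, -8]
ROT      -> [12, -8, 0]
ADD      -> [12, -8]
MUL      -> [-96]
NEG      -> [96]

96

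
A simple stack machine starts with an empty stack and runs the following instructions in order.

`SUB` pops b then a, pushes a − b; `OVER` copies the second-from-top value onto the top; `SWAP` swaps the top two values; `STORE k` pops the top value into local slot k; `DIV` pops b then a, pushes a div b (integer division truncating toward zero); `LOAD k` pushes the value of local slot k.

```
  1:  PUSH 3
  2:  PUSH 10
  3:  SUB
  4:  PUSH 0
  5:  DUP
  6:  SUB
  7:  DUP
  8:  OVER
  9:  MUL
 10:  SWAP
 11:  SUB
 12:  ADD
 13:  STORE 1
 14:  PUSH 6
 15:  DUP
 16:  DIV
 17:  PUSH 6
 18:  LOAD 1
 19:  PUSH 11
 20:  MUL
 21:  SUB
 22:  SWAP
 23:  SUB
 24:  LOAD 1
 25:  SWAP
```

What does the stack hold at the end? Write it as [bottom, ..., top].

PUSH 3  -> 3
PUSH 10 -> 3 10
SUB     -> -7
PUSH 0  -> -7 0
DUP     -> -7 0 0
SUB     -> -7 0
DUP     -> -7 0 0
OVER    -> -7 0 0 0
MUL     -> -7 0 0
SWAP    -> -7 0 0
SUB     -> -7 0
ADD     -> -7
STORE 1 -> (empty)
PUSH 6  -> 6
DUP     -> 6 6
DIV     -> 1
PUSH 6  -> 1 6
LOAD 1  -> 1 6 -7
PUSH 11 -> 1 6 -7 11
MUL     -> 1 6 -77
SUB     -> 1 83
SWAP    -> 83 1
SUB     -> 82
LOAD 1  -> 82 -7
SWAP    -> -7 82

[-7, 82]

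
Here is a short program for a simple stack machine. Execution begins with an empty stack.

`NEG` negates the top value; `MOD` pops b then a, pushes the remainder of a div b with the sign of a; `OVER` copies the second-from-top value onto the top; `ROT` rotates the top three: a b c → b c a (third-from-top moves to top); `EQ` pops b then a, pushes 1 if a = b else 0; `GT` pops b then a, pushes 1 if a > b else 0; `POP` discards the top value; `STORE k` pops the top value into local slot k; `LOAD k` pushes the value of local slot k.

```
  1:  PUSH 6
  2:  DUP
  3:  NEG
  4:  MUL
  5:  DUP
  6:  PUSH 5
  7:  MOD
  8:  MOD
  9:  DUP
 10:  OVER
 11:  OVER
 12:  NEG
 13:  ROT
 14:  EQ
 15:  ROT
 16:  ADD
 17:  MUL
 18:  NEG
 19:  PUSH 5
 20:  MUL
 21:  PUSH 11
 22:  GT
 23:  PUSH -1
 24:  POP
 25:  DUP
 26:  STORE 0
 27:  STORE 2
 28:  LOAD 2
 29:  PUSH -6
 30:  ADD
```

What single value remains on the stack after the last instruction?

-6

PUSH 6   6
DUP      6 6
NEG      6 -6
MUL      -36
DUP      -36 -36
PUSH 5   -36 -36 5
MOD      -36 -1
MOD      0
DUP      0 0
OVER     0 0 0
OVER     0 0 0 0
NEG      0 0 0 0
ROT      0 0 0 0
EQ       0 0 1
ROT      0 1 0
ADD      0 1
MUL      0
NEG      0
PUSH 5   0 5
MUL      0
PUSH 11  0 11
GT       0
PUSH -1  0 -1
POP      0
DUP      0 0
STORE 0  0
STORE 2  (empty)
LOAD 2   0
PUSH -6  0 -6
ADD      -6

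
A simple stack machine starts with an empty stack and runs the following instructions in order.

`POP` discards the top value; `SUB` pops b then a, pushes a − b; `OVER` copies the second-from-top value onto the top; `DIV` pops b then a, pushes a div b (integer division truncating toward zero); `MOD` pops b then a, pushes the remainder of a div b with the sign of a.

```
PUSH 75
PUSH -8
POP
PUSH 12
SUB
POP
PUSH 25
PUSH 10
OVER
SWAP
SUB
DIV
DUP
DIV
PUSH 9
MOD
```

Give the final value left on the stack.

1

PUSH 75 → 75
PUSH -8 → 75 -8
POP     → 75
PUSH 12 → 75 12
SUB     → 63
POP     → (empty)
PUSH 25 → 25
PUSH 10 → 25 10
OVER    → 25 10 25
SWAP    → 25 25 10
SUB     → 25 15
DIV     → 1
DUP     → 1 1
DIV     → 1
PUSH 9  → 1 9
MOD     → 1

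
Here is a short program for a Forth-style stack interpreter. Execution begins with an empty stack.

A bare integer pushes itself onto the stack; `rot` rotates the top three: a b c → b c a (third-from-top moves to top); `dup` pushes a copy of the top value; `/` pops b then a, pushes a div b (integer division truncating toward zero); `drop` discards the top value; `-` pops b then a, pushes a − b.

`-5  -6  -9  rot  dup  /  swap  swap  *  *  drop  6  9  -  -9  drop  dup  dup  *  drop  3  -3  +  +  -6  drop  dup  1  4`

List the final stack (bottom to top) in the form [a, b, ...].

[-3, -3, 1, 4]

-5   : [-5]
-6   : [-5, -6]
-9   : [-5, -6, -9]
rot  : [-6, -9, -5]
dup  : [-6, -9, -5, -5]
/    : [-6, -9, 1]
swap : [-6, 1, -9]
swap : [-6, -9, 1]
*    : [-6, -9]
*    : [54]
drop : []
6    : [6]
9    : [6, 9]
-    : [-3]
-9   : [-3, -9]
drop : [-3]
dup  : [-3, -3]
dup  : [-3, -3, -3]
*    : [-3, 9]
drop : [-3]
3    : [-3, 3]
-3   : [-3, 3, -3]
+    : [-3, 0]
+    : [-3]
-6   : [-3, -6]
drop : [-3]
dup  : [-3, -3]
1    : [-3, -3, 1]
4    : [-3, -3, 1, 4]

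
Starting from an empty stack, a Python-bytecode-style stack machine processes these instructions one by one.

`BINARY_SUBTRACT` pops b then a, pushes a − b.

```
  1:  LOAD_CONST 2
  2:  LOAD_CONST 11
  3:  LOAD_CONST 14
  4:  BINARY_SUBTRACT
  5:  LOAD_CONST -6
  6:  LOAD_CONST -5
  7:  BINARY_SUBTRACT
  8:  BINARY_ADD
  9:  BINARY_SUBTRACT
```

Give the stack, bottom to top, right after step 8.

[2, -4]

LOAD_CONST 2     2
LOAD_CONST 11    2 11
LOAD_CONST 14    2 11 14
BINARY_SUBTRACT  2 -3
LOAD_CONST -6    2 -3 -6
LOAD_CONST -5    2 -3 -6 -5
BINARY_SUBTRACT  2 -3 -1
BINARY_ADD       2 -4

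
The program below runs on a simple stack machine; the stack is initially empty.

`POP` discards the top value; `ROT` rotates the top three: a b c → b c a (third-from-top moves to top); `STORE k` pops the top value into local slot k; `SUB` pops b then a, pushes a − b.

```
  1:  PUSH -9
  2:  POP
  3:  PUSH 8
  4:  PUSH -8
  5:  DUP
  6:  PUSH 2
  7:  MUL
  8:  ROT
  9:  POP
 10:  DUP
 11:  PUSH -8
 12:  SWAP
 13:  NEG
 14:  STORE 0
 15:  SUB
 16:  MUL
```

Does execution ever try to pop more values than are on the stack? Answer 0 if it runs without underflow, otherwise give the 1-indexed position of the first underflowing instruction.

PUSH -9 -> -9
POP     -> (empty)
PUSH 8  -> 8
PUSH -8 -> 8 -8
DUP     -> 8 -8 -8
PUSH 2  -> 8 -8 -8 2
MUL     -> 8 -8 -16
ROT     -> -8 -16 8
POP     -> -8 -16
DUP     -> -8 -16 -16
PUSH -8 -> -8 -16 -16 -8
SWAP    -> -8 -16 -8 -16
NEG     -> -8 -16 -8 16
STORE 0 -> -8 -16 -8
SUB     -> -8 -8
MUL     -> 64

0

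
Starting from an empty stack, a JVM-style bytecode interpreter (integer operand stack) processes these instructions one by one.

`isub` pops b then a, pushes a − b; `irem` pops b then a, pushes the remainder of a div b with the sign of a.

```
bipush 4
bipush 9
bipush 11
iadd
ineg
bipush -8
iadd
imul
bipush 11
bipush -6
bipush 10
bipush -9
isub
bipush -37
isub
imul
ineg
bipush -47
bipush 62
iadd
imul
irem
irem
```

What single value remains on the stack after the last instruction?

bipush 4    [4]
bipush 9    [4, 9]
bipush 11   [4, 9, 11]
iadd        [4, 20]
ineg        [4, -20]
bipush -8   [4, -20, -8]
iadd        [4, -28]
imul        [-112]
bipush 11   [-112, 11]
bipush -6   [-112, 11, -6]
bipush 10   [-112, 11, -6, 10]
bipush -9   [-112, 11, -6, 10, -9]
isub        [-112, 11, -6, 19]
bipush -37  [-112, 11, -6, 19, -37]
isub        [-112, 11, -6, 56]
imul        [-112, 11, -336]
ineg        [-112, 11, 336]
bipush -47  [-112, 11, 336, -47]
bipush 62   [-112, 11, 336, -47, 62]
iadd        [-112, 11, 336, 15]
imul        [-112, 11, 5040]
irem        [-112, 11]
irem        [-2]

-2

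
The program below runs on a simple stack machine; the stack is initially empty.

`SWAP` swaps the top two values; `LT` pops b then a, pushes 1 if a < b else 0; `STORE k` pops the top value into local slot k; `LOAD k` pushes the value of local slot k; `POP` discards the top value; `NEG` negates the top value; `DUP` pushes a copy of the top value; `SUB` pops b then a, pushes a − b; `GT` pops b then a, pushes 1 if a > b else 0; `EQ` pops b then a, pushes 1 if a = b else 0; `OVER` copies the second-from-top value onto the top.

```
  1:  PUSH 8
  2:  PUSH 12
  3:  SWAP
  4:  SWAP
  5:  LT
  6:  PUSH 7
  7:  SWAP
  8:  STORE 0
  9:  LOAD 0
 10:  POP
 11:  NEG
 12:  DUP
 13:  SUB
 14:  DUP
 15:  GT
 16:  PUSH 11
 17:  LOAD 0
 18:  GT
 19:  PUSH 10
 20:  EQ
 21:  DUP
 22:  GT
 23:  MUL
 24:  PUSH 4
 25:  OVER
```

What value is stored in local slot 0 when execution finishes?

PUSH 8  : [8]
PUSH 12 : [8, 12]
SWAP    : [12, 8]
SWAP    : [8, 12]
LT      : [1]
PUSH 7  : [1, 7]
SWAP    : [7, 1]
STORE 0 : [7]
LOAD 0  : [7, 1]
POP     : [7]
NEG     : [-7]
DUP     : [-7, -7]
SUB     : [0]
DUP     : [0, 0]
GT      : [0]
PUSH 11 : [0, 11]
LOAD 0  : [0, 11, 1]
GT      : [0, 1]
PUSH 10 : [0, 1, 10]
EQ      : [0, 0]
DUP     : [0, 0, 0]
GT      : [0, 0]
MUL     : [0]
PUSH 4  : [0, 4]
OVER    : [0, 4, 0]

1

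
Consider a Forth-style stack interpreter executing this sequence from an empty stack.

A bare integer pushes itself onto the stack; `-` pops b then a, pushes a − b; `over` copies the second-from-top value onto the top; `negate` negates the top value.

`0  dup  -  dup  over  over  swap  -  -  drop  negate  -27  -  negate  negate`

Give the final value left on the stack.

27

0      : [0]
dup    : [0, 0]
-      : [0]
dup    : [0, 0]
over   : [0, 0, 0]
over   : [0, 0, 0, 0]
swap   : [0, 0, 0, 0]
-      : [0, 0, 0]
-      : [0, 0]
drop   : [0]
negate : [0]
-27    : [0, -27]
-      : [27]
negate : [-27]
negate : [27]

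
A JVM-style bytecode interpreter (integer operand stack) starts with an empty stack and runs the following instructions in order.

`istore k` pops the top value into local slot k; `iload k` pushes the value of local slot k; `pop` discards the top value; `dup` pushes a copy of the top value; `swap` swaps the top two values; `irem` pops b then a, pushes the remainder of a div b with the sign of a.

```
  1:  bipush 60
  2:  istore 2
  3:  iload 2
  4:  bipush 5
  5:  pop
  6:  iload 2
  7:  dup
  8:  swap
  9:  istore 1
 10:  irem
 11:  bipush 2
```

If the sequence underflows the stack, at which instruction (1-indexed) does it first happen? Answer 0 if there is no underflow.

0

bipush 60 → [60]
istore 2  → []
iload 2   → [60]
bipush 5  → [60, 5]
pop       → [60]
iload 2   → [60, 60]
dup       → [60, 60, 60]
swap      → [60, 60, 60]
istore 1  → [60, 60]
irem      → [0]
bipush 2  → [0, 2]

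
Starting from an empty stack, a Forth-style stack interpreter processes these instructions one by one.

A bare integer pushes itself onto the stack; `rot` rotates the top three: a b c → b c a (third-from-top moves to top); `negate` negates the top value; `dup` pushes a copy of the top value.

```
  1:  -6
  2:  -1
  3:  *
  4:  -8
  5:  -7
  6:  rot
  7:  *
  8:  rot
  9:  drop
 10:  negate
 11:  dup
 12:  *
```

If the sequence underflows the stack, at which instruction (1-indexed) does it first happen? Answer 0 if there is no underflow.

-6  → -6
-1  → -6 -1
*   → 6
-8  → 6 -8
-7  → 6 -8 -7
rot → -8 -7 6
*   → -8 -42
rot  — needs 3 operands, stack has 2 → underflow

8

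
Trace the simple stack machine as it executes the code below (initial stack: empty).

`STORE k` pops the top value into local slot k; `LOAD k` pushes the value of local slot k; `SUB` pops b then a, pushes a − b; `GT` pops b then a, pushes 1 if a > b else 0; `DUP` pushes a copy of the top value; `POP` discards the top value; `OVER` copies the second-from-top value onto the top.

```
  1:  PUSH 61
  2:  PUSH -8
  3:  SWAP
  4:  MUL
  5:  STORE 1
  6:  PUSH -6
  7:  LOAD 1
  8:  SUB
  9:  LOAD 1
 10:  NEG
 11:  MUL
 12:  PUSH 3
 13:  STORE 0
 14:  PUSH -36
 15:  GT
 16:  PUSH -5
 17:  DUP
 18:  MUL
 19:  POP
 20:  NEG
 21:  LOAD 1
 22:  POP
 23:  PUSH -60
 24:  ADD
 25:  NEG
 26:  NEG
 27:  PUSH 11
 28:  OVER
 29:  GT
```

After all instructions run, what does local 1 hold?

-488

PUSH 61   [61]
PUSH -8   [61, -8]
SWAP      [-8, 61]
MUL       [-488]
STORE 1   []
PUSH -6   [-6]
LOAD 1    [-6, -488]
SUB       [482]
LOAD 1    [482, -488]
NEG       [482, 488]
MUL       [235216]
PUSH 3    [235216, 3]
STORE 0   [235216]
PUSH -36  [235216, -36]
GT        [1]
PUSH -5   [1, -5]
DUP       [1, -5, -5]
MUL       [1, 25]
POP       [1]
NEG       [-1]
LOAD 1    [-1, -488]
POP       [-1]
PUSH -60  [-1, -60]
ADD       [-61]
NEG       [61]
NEG       [-61]
PUSH 11   [-61, 11]
OVER      [-61, 11, -61]
GT        [-61, 1]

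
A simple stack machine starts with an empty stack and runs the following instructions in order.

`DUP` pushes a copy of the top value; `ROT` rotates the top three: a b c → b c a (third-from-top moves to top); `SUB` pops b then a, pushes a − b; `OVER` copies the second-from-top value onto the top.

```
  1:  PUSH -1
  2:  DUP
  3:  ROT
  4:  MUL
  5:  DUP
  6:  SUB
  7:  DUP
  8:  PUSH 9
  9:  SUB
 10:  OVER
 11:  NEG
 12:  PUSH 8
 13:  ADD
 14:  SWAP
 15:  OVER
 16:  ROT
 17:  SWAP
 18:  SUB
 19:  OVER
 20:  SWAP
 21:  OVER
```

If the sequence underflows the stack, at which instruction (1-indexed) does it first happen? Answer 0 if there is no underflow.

PUSH -1 → [-1]
DUP     → [-1, -1]
ROT  — needs 3 operands, stack has 2 → underflow

3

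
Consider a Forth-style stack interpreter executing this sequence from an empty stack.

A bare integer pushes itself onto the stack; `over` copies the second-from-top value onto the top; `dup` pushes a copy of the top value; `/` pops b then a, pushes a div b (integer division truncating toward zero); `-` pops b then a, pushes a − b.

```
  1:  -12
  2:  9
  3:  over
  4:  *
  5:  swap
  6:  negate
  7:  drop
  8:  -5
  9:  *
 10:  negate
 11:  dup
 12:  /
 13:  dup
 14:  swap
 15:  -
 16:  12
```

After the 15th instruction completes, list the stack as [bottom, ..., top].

-12    : [-12]
9      : [-12, 9]
over   : [-12, 9, -12]
*      : [-12, -108]
swap   : [-108, -12]
negate : [-108, 12]
drop   : [-108]
-5     : [-108, -5]
*      : [540]
negate : [-540]
dup    : [-540, -540]
/      : [1]
dup    : [1, 1]
swap   : [1, 1]
-      : [0]

[0]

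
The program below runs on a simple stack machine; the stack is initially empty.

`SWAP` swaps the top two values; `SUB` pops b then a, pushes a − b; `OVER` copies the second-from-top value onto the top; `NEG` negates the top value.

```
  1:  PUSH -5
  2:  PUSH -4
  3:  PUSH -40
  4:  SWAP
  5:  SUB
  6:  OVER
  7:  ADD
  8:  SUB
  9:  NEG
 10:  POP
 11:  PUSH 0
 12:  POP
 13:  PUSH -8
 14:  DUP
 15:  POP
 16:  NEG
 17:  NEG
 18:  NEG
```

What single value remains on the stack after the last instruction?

PUSH -5  → -5
PUSH -4  → -5 -4
PUSH -40 → -5 -4 -40
SWAP     → -5 -40 -4
SUB      → -5 -36
OVER     → -5 -36 -5
ADD      → -5 -41
SUB      → 36
NEG      → -36
POP      → (empty)
PUSH 0   → 0
POP      → (empty)
PUSH -8  → -8
DUP      → -8 -8
POP      → -8
NEG      → 8
NEG      → -8
NEG      → 8

8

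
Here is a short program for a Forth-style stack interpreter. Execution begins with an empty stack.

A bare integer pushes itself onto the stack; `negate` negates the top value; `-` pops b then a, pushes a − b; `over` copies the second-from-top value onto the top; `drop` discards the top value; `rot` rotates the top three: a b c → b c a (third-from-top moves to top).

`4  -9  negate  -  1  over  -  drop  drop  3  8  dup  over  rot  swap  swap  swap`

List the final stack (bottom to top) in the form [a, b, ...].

[3, 8, 8, 8]

4       [4]
-9      [4, -9]
negate  [4, 9]
-       [-5]
1       [-5, 1]
over    [-5, 1, -5]
-       [-5, 6]
drop    [-5]
drop    []
3       [3]
8       [3, 8]
dup     [3, 8, 8]
over    [3, 8, 8, 8]
rot     [3, 8, 8, 8]
swap    [3, 8, 8, 8]
swap    [3, 8, 8, 8]
swap    [3, 8, 8, 8]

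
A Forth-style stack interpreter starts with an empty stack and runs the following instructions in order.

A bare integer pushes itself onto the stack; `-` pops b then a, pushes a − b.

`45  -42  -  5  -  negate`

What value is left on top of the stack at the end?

-82

45      45
-42     45 -42
-       87
5       87 5
-       82
negate  -82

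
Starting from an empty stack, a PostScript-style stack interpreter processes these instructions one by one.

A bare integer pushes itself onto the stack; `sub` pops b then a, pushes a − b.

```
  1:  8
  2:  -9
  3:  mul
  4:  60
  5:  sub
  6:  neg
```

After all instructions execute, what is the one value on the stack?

132

8    [8]
-9   [8, -9]
mul  [-72]
60   [-72, 60]
sub  [-132]
neg  [132]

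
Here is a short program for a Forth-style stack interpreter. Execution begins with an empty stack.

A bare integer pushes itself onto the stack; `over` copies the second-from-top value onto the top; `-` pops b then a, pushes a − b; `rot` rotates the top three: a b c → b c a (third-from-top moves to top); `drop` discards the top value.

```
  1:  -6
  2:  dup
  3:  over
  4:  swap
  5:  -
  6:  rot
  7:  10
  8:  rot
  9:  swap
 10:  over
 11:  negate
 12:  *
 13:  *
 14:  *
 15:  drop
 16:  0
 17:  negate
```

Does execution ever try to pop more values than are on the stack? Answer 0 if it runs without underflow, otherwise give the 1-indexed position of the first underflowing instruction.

-6   : [-6]
dup  : [-6, -6]
over : [-6, -6, -6]
swap : [-6, -6, -6]
-    : [-6, 0]
rot  — needs 3 operands, stack has 2 → underflow

6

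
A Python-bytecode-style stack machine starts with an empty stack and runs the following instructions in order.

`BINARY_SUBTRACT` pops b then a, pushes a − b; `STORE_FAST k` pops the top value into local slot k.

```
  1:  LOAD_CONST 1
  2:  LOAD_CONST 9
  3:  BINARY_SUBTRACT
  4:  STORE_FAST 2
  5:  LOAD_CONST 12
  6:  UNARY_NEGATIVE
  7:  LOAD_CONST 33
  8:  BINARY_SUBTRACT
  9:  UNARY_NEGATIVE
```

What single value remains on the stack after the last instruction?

LOAD_CONST 1    : [1]
LOAD_CONST 9    : [1, 9]
BINARY_SUBTRACT : [-8]
STORE_FAST 2    : []
LOAD_CONST 12   : [12]
UNARY_NEGATIVE  : [-12]
LOAD_CONST 33   : [-12, 33]
BINARY_SUBTRACT : [-45]
UNARY_NEGATIVE  : [45]

45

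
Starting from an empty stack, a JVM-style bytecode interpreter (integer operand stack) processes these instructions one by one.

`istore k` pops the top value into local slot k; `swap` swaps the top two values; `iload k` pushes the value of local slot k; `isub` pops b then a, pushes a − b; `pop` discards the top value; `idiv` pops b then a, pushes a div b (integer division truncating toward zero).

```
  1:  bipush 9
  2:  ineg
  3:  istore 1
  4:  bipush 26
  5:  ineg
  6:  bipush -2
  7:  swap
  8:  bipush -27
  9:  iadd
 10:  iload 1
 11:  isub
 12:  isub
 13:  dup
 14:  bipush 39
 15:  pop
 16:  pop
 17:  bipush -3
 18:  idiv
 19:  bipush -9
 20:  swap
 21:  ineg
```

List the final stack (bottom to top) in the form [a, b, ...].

[-9, 14]

bipush 9    9
ineg        -9
istore 1    (empty)
bipush 26   26
ineg        -26
bipush -2   -26 -2
swap        -2 -26
bipush -27  -2 -26 -27
iadd        -2 -53
iload 1     -2 -53 -9
isub        -2 -44
isub        42
dup         42 42
bipush 39   42 42 39
pop         42 42
pop         42
bipush -3   42 -3
idiv        -14
bipush -9   -14 -9
swap        -9 -14
ineg        -9 14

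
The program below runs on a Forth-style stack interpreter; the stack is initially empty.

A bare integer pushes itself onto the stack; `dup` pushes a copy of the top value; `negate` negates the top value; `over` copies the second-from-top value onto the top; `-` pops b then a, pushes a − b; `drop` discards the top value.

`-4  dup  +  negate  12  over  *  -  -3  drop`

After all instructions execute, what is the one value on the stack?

-4     -> [-4]
dup    -> [-4, -4]
+      -> [-8]
negate -> [8]
12     -> [8, 12]
over   -> [8, 12, 8]
*      -> [8, 96]
-      -> [-88]
-3     -> [-88, -3]
drop   -> [-88]

-88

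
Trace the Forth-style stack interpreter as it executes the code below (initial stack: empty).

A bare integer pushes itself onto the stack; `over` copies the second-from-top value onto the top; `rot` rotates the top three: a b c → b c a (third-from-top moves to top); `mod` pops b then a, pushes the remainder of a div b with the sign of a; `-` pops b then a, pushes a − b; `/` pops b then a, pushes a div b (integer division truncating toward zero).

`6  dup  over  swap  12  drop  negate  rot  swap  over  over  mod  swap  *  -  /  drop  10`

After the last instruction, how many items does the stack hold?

6      : [6]
dup    : [6, 6]
over   : [6, 6, 6]
swap   : [6, 6, 6]
12     : [6, 6, 6, 12]
drop   : [6, 6, 6]
negate : [6, 6, -6]
rot    : [6, -6, 6]
swap   : [6, 6, -6]
over   : [6, 6, -6, 6]
over   : [6, 6, -6, 6, -6]
mod    : [6, 6, -6, 0]
swap   : [6, 6, 0, -6]
*      : [6, 6, 0]
-      : [6, 6]
/      : [1]
drop   : []
10     : [10]

1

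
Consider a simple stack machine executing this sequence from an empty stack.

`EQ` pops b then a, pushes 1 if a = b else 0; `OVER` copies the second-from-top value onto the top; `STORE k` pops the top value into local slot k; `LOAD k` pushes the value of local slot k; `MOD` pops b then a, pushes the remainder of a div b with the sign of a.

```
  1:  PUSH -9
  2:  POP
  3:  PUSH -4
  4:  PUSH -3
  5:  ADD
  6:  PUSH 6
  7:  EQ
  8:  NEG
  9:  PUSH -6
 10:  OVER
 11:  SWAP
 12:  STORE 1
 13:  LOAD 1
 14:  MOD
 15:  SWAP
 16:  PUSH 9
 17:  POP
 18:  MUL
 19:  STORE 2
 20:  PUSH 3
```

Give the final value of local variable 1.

-6

PUSH -9 -> [-9]
POP     -> []
PUSH -4 -> [-4]
PUSH -3 -> [-4, -3]
ADD     -> [-7]
PUSH 6  -> [-7, 6]
EQ      -> [0]
NEG     -> [0]
PUSH -6 -> [0, -6]
OVER    -> [0, -6, 0]
SWAP    -> [0, 0, -6]
STORE 1 -> [0, 0]
LOAD 1  -> [0, 0, -6]
MOD     -> [0, 0]
SWAP    -> [0, 0]
PUSH 9  -> [0, 0, 9]
POP     -> [0, 0]
MUL     -> [0]
STORE 2 -> []
PUSH 3  -> [3]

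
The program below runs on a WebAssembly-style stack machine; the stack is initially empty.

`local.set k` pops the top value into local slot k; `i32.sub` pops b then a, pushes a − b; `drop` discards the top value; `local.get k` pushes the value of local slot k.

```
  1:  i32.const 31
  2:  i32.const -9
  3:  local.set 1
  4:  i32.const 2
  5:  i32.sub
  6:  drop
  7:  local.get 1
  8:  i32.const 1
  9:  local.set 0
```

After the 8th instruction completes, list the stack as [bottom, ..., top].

i32.const 31 -> [31]
i32.const -9 -> [31, -9]
local.set 1  -> [31]
i32.const 2  -> [31, 2]
i32.sub      -> [29]
drop         -> []
local.get 1  -> [-9]
i32.const 1  -> [-9, 1]

[-9, 1]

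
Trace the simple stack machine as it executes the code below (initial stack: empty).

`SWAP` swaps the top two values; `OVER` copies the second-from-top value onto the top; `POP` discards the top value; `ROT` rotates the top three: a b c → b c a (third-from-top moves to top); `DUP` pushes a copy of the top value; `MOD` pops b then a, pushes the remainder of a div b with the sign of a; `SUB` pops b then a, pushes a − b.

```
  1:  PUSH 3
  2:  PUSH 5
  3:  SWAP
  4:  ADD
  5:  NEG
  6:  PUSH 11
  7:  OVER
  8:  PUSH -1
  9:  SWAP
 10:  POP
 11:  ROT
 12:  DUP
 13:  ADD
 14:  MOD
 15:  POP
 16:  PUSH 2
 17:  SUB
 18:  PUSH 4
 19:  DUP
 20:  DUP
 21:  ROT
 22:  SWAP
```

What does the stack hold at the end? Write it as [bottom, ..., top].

[9, 4, 4, 4]

PUSH 3   3
PUSH 5   3 5
SWAP     5 3
ADD      8
NEG      -8
PUSH 11  -8 11
OVER     -8 11 -8
PUSH -1  -8 11 -8 -1
SWAP     -8 11 -1 -8
POP      -8 11 -1
ROT      11 -1 -8
DUP      11 -1 -8 -8
ADD      11 -1 -16
MOD      11 -1
POP      11
PUSH 2   11 2
SUB      9
PUSH 4   9 4
DUP      9 4 4
DUP      9 4 4 4
ROT      9 4 4 4
SWAP     9 4 4 4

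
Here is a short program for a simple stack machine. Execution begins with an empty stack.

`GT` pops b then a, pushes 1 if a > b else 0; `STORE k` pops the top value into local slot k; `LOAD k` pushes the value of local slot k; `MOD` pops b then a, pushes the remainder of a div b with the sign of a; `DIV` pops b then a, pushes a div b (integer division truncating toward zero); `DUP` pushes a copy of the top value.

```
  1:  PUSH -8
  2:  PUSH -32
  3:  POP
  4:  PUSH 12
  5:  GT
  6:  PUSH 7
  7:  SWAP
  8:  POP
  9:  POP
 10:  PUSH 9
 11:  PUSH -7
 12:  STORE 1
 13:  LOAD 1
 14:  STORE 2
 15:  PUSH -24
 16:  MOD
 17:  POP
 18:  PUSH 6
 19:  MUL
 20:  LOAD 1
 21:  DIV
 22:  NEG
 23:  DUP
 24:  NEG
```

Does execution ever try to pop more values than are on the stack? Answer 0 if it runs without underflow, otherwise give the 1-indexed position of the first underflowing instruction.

PUSH -8   [-8]
PUSH -32  [-8, -32]
POP       [-8]
PUSH 12   [-8, 12]
GT        [0]
PUSH 7    [0, 7]
SWAP      [7, 0]
POP       [7]
POP       []
PUSH 9    [9]
PUSH -7   [9, -7]
STORE 1   [9]
LOAD 1    [9, -7]
STORE 2   [9]
PUSH -24  [9, -24]
MOD       [9]
POP       []
PUSH 6    [6]
MUL  — needs 2 operands, stack has 1 → underflow

19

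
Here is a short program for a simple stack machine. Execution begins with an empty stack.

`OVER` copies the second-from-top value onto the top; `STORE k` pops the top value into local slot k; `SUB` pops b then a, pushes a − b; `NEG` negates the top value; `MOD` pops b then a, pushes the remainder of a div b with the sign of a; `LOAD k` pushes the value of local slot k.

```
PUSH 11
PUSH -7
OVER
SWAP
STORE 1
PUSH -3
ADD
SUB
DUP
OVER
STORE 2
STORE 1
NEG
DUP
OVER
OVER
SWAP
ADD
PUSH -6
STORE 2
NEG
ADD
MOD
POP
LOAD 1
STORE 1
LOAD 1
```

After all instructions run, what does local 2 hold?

-6

PUSH 11 -> [11]
PUSH -7 -> [11, -7]
OVER    -> [11, -7, 11]
SWAP    -> [11, 11, -7]
STORE 1 -> [11, 11]
PUSH -3 -> [11, 11, -3]
ADD     -> [11, 8]
SUB     -> [3]
DUP     -> [3, 3]
OVER    -> [3, 3, 3]
STORE 2 -> [3, 3]
STORE 1 -> [3]
NEG     -> [-3]
DUP     -> [-3, -3]
OVER    -> [-3, -3, -3]
OVER    -> [-3, -3, -3, -3]
SWAP    -> [-3, -3, -3, -3]
ADD     -> [-3, -3, -6]
PUSH -6 -> [-3, -3, -6, -6]
STORE 2 -> [-3, -3, -6]
NEG     -> [-3, -3, 6]
ADD     -> [-3, 3]
MOD     -> [0]
POP     -> []
LOAD 1  -> [3]
STORE 1 -> []
LOAD 1  -> [3]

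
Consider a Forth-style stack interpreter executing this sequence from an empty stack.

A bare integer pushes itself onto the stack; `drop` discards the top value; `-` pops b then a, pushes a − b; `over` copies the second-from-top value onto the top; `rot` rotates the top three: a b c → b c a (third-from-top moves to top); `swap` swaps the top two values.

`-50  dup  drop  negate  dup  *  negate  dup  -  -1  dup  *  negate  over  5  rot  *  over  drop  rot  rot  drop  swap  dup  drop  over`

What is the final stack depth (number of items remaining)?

-50    : [-50]
dup    : [-50, -50]
drop   : [-50]
negate : [50]
dup    : [50, 50]
*      : [2500]
negate : [-2500]
dup    : [-2500, -2500]
-      : [0]
-1     : [0, -1]
dup    : [0, -1, -1]
*      : [0, 1]
negate : [0, -1]
over   : [0, -1, 0]
5      : [0, -1, 0, 5]
rot    : [0, 0, 5, -1]
*      : [0, 0, -5]
over   : [0, 0, -5, 0]
drop   : [0, 0, -5]
rot    : [0, -5, 0]
rot    : [-5, 0, 0]
drop   : [-5, 0]
swap   : [0, -5]
dup    : [0, -5, -5]
drop   : [0, -5]
over   : [0, -5, 0]

3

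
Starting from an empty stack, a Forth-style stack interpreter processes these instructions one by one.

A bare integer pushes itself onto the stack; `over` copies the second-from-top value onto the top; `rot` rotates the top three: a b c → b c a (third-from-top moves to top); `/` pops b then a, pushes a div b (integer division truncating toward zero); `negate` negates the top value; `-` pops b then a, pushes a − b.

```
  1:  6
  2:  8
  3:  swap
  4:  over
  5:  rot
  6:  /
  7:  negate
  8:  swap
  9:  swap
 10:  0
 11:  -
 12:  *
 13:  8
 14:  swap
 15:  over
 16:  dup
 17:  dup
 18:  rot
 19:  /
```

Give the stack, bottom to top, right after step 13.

6       [6]
8       [6, 8]
swap    [8, 6]
over    [8, 6, 8]
rot     [6, 8, 8]
/       [6, 1]
negate  [6, -1]
swap    [-1, 6]
swap    [6, -1]
0       [6, -1, 0]
-       [6, -1]
*       [-6]
8       [-6, 8]

[-6, 8]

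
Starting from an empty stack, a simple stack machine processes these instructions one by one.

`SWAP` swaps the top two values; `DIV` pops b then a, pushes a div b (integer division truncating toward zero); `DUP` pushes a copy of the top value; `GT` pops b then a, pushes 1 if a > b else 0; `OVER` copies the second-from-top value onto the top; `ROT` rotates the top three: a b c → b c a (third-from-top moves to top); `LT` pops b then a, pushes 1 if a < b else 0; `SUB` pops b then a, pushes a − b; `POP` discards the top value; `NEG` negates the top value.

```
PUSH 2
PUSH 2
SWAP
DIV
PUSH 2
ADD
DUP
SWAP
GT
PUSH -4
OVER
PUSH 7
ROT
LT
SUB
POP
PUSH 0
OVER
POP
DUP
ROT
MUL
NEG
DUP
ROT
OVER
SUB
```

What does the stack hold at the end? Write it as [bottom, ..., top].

PUSH 2  : [2]
PUSH 2  : [2, 2]
SWAP    : [2, 2]
DIV     : [1]
PUSH 2  : [1, 2]
ADD     : [3]
DUP     : [3, 3]
SWAP    : [3, 3]
GT      : [0]
PUSH -4 : [0, -4]
OVER    : [0, -4, 0]
PUSH 7  : [0, -4, 0, 7]
ROT     : [0, 0, 7, -4]
LT      : [0, 0, 0]
SUB     : [0, 0]
POP     : [0]
PUSH 0  : [0, 0]
OVER    : [0, 0, 0]
POP     : [0, 0]
DUP     : [0, 0, 0]
ROT     : [0, 0, 0]
MUL     : [0, 0]
NEG     : [0, 0]
DUP     : [0, 0, 0]
ROT     : [0, 0, 0]
OVER    : [0, 0, 0, 0]
SUB     : [0, 0, 0]

[0, 0, 0]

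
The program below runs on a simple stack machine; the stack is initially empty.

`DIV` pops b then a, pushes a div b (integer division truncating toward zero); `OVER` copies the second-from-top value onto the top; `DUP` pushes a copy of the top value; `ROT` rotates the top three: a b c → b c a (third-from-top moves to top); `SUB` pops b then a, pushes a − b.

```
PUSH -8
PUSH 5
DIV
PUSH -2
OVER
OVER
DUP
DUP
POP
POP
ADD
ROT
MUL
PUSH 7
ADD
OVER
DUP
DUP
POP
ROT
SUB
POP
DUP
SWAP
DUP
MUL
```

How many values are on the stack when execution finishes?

PUSH -8 -> -8
PUSH 5  -> -8 5
DIV     -> -1
PUSH -2 -> -1 -2
OVER    -> -1 -2 -1
OVER    -> -1 -2 -1 -2
DUP     -> -1 -2 -1 -2 -2
DUP     -> -1 -2 -1 -2 -2 -2
POP     -> -1 -2 -1 -2 -2
POP     -> -1 -2 -1 -2
ADD     -> -1 -2 -3
ROT     -> -2 -3 -1
MUL     -> -2 3
PUSH 7  -> -2 3 7
ADD     -> -2 10
OVER    -> -2 10 -2
DUP     -> -2 10 -2 -2
DUP     -> -2 10 -2 -2 -2
POP     -> -2 10 -2 -2
ROT     -> -2 -2 -2 10
SUB     -> -2 -2 -12
POP     -> -2 -2
DUP     -> -2 -2 -2
SWAP    -> -2 -2 -2
DUP     -> -2 -2 -2 -2
MUL     -> -2 -2 4

3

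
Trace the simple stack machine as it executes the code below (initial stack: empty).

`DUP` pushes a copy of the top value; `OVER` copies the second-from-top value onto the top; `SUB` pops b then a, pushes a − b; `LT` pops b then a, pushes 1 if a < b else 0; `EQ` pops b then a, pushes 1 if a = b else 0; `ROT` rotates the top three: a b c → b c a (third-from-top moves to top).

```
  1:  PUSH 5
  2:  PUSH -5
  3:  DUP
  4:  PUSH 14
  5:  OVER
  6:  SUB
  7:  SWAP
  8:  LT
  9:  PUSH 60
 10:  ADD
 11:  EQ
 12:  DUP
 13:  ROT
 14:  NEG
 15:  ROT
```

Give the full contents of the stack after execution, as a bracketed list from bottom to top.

[0, -5, 0]

PUSH 5   5
PUSH -5  5 -5
DUP      5 -5 -5
PUSH 14  5 -5 -5 14
OVER     5 -5 -5 14 -5
SUB      5 -5 -5 19
SWAP     5 -5 19 -5
LT       5 -5 0
PUSH 60  5 -5 0 60
ADD      5 -5 60
EQ       5 0
DUP      5 0 0
ROT      0 0 5
NEG      0 0 -5
ROT      0 -5 0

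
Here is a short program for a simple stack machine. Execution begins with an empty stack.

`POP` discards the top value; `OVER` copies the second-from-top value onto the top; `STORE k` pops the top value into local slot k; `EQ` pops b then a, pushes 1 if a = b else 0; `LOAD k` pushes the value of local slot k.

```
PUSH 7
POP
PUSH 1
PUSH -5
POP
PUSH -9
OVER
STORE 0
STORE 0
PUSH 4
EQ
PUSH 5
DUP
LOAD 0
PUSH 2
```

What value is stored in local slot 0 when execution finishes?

PUSH 7  : 7
POP     : (empty)
PUSH 1  : 1
PUSH -5 : 1 -5
POP     : 1
PUSH -9 : 1 -9
OVER    : 1 -9 1
STORE 0 : 1 -9
STORE 0 : 1
PUSH 4  : 1 4
EQ      : 0
PUSH 5  : 0 5
DUP     : 0 5 5
LOAD 0  : 0 5 5 -9
PUSH 2  : 0 5 5 -9 2

-9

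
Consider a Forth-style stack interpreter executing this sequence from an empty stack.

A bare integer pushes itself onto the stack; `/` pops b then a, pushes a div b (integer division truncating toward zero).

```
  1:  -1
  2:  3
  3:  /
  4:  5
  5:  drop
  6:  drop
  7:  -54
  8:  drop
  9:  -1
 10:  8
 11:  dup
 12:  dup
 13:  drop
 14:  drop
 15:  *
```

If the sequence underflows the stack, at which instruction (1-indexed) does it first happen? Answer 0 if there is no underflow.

-1    -1
3     -1 3
/     0
5     0 5
drop  0
drop  (empty)
-54   -54
drop  (empty)
-1    -1
8     -1 8
dup   -1 8 8
dup   -1 8 8 8
drop  -1 8 8
drop  -1 8
*     -8

0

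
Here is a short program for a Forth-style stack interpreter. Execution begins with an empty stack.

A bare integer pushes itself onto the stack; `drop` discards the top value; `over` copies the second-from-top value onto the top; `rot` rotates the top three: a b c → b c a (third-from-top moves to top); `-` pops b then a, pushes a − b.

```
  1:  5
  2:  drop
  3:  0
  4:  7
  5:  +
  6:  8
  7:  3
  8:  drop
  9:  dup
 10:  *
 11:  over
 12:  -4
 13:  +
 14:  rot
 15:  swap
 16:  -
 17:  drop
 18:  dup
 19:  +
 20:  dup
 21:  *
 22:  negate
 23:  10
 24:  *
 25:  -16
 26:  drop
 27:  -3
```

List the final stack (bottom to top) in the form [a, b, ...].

[-163840, -3]

5      → 5
drop   → (empty)
0      → 0
7      → 0 7
+      → 7
8      → 7 8
3      → 7 8 3
drop   → 7 8
dup    → 7 8 8
*      → 7 64
over   → 7 64 7
-4     → 7 64 7 -4
+      → 7 64 3
rot    → 64 3 7
swap   → 64 7 3
-      → 64 4
drop   → 64
dup    → 64 64
+      → 128
dup    → 128 128
*      → 16384
negate → -16384
10     → -16384 10
*      → -163840
-16    → -163840 -16
drop   → -163840
-3     → -163840 -3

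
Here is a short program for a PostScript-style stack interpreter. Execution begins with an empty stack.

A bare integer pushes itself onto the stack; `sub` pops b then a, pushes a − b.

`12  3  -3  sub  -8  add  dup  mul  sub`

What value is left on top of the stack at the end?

8

12  → 12
3   → 12 3
-3  → 12 3 -3
sub → 12 6
-8  → 12 6 -8
add → 12 -2
dup → 12 -2 -2
mul → 12 4
sub → 8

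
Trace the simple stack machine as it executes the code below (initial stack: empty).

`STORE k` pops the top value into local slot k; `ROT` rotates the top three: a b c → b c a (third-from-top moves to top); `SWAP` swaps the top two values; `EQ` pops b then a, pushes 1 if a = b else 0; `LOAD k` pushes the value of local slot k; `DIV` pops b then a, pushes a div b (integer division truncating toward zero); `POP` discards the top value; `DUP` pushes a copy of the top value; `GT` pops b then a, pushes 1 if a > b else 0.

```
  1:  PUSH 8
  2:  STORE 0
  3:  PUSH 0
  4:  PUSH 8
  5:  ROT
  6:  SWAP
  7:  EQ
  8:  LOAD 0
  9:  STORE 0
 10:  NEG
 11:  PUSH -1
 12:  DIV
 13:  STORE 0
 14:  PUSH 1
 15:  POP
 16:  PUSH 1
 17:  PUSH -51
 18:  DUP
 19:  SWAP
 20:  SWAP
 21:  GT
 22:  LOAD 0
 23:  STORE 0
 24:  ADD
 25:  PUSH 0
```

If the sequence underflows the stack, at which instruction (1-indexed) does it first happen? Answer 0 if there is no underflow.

5

PUSH 8  → [8]
STORE 0 → []
PUSH 0  → [0]
PUSH 8  → [0, 8]
ROT  — needs 3 operands, stack has 2 → underflow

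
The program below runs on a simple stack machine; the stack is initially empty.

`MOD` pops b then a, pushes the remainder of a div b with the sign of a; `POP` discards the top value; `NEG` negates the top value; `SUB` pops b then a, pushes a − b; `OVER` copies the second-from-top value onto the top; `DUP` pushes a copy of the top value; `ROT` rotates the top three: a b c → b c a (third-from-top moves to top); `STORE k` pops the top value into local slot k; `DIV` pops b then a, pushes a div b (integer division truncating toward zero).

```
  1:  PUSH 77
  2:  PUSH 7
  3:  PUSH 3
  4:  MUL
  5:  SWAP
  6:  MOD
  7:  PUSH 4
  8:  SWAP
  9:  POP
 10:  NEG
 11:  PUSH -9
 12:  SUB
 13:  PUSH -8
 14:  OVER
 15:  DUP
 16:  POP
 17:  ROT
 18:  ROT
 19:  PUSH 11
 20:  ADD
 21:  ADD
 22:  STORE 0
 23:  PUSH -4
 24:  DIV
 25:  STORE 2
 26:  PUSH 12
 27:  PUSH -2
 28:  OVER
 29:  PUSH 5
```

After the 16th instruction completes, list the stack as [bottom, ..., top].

[5, -8, 5]

PUSH 77 → [77]
PUSH 7  → [77, 7]
PUSH 3  → [77, 7, 3]
MUL     → [77, 21]
SWAP    → [21, 77]
MOD     → [21]
PUSH 4  → [21, 4]
SWAP    → [4, 21]
POP     → [4]
NEG     → [-4]
PUSH -9 → [-4, -9]
SUB     → [5]
PUSH -8 → [5, -8]
OVER    → [5, -8, 5]
DUP     → [5, -8, 5, 5]
POP     → [5, -8, 5]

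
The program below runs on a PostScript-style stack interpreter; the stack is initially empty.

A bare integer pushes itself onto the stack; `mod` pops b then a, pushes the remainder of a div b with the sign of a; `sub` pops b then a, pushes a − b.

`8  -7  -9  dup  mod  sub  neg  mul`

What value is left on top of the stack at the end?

8   -> 8
-7  -> 8 -7
-9  -> 8 -7 -9
dup -> 8 -7 -9 -9
mod -> 8 -7 0
sub -> 8 -7
neg -> 8 7
mul -> 56

56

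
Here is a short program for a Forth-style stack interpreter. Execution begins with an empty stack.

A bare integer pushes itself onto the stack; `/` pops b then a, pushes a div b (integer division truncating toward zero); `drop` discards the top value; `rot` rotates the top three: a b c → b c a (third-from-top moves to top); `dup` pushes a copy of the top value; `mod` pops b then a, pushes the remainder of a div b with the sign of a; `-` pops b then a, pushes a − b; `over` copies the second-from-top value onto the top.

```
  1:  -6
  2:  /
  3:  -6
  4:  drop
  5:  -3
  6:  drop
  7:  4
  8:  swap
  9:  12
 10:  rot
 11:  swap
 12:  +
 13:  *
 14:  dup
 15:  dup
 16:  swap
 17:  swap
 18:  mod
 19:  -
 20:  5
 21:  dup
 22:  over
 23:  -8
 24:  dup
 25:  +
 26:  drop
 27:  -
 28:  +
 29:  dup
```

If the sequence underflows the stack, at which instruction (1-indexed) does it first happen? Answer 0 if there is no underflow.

2

-6  [-6]
/  — needs 2 operands, stack has 1 → underflow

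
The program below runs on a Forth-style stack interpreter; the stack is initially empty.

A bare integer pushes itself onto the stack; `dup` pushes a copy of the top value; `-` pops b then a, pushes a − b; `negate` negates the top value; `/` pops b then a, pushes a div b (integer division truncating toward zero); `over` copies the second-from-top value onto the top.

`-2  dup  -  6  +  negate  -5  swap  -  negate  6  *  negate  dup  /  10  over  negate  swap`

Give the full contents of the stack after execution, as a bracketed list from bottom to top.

-2     → [-2]
dup    → [-2, -2]
-      → [0]
6      → [0, 6]
+      → [6]
negate → [-6]
-5     → [-6, -5]
swap   → [-5, -6]
-      → [1]
negate → [-1]
6      → [-1, 6]
*      → [-6]
negate → [6]
dup    → [6, 6]
/      → [1]
10     → [1, 10]
over   → [1, 10, 1]
negate → [1, 10, -1]
swap   → [1, -1, 10]

[1, -1, 10]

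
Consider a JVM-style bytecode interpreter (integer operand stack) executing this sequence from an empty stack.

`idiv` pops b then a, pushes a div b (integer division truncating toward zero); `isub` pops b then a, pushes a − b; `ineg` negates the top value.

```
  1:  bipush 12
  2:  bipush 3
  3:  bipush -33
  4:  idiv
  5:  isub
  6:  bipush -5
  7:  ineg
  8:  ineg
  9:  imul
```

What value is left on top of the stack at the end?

-60

bipush 12  -> 12
bipush 3   -> 12 3
bipush -33 -> 12 3 -33
idiv       -> 12 0
isub       -> 12
bipush -5  -> 12 -5
ineg       -> 12 5
ineg       -> 12 -5
imul       -> -60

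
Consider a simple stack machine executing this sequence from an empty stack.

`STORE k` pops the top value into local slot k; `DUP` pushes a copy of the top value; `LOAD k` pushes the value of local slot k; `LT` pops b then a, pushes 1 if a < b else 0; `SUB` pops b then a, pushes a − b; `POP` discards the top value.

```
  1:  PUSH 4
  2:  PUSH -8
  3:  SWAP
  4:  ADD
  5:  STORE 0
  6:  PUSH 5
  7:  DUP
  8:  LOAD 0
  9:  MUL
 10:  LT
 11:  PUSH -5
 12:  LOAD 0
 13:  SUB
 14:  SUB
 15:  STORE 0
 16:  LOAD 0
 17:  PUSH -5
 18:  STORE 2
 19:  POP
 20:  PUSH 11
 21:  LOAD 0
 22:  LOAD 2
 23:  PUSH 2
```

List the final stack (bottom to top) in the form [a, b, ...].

PUSH 4  : 4
PUSH -8 : 4 -8
SWAP    : -8 4
ADD     : -4
STORE 0 : (empty)
PUSH 5  : 5
DUP     : 5 5
LOAD 0  : 5 5 -4
MUL     : 5 -20
LT      : 0
PUSH -5 : 0 -5
LOAD 0  : 0 -5 -4
SUB     : 0 -1
SUB     : 1
STORE 0 : (empty)
LOAD 0  : 1
PUSH -5 : 1 -5
STORE 2 : 1
POP     : (empty)
PUSH 11 : 11
LOAD 0  : 11 1
LOAD 2  : 11 1 -5
PUSH 2  : 11 1 -5 2

[11, 1, -5, 2]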